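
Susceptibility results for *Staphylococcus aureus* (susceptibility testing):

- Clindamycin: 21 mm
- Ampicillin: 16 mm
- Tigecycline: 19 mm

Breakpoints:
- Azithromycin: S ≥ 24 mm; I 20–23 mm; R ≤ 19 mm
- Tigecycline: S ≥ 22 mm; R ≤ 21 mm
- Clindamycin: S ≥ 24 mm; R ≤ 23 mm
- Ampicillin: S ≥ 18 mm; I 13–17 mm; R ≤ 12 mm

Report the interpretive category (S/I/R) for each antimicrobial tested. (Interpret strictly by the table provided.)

Clindamycin (21 mm) ≤ 23 mm — Resistant
Ampicillin: 16 mm is in 13–17 mm — I
Tigecycline (19 mm) ≤ 21 mm → resistant

R, I, R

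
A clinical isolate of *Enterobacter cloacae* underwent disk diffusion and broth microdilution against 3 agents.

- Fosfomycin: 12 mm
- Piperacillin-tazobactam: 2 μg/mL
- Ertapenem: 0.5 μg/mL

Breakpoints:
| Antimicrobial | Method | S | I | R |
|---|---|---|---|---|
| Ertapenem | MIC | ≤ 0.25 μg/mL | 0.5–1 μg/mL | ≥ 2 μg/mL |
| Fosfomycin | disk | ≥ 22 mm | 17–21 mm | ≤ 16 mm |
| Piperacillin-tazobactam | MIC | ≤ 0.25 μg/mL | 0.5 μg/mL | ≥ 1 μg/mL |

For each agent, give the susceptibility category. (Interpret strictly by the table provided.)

R, R, I

Fosfomycin 12 mm: ≤ 16 mm ⇒ resistant
Piperacillin-tazobactam (2 μg/mL) ≥ 1 μg/mL → Resistant
Ertapenem (0.5 μg/mL) in 0.5–1 μg/mL — Intermediate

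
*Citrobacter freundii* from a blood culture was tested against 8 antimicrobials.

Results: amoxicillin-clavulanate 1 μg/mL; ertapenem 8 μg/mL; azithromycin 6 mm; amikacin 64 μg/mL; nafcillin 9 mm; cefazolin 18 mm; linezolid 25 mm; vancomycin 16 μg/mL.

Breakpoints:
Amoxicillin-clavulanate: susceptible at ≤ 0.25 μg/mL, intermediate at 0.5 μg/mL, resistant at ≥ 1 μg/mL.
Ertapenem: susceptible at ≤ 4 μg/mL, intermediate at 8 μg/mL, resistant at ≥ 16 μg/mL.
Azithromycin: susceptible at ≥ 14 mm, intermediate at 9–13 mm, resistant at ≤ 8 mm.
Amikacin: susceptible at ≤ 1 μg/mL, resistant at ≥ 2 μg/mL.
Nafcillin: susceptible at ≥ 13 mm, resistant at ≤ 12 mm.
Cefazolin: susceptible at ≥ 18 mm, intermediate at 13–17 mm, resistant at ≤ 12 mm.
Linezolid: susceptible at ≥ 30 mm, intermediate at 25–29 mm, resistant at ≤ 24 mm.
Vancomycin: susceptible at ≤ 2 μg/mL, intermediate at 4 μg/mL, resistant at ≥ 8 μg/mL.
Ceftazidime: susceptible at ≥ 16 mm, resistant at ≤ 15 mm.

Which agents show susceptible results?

Amoxicillin-clavulanate 1 μg/mL: ≥ 1 μg/mL ⇒ Resistant
Ertapenem (8 μg/mL) = 8 μg/mL → Intermediate
Azithromycin: 6 mm is ≤ 8 mm ⇒ Resistant
Amikacin: 64 μg/mL is ≥ 2 μg/mL → resistant
Nafcillin: 9 mm is ≤ 12 mm — resistant
Cefazolin 18 mm: ≥ 18 mm → S
Linezolid: 25 mm is in 25–29 mm ⇒ intermediate
Vancomycin: 16 μg/mL is ≥ 8 μg/mL — R

cefazolin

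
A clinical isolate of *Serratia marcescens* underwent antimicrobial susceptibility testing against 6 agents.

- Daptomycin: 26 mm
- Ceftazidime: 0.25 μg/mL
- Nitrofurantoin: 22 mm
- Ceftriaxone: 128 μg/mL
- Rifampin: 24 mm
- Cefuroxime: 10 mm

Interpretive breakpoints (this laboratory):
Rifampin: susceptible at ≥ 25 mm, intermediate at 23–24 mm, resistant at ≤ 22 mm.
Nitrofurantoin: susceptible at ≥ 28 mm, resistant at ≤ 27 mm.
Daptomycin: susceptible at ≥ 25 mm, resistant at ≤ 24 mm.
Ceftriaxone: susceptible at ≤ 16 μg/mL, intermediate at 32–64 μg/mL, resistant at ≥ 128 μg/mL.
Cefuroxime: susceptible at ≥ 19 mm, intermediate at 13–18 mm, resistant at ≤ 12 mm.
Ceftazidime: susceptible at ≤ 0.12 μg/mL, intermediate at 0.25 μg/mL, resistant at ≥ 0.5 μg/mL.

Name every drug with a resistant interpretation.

nitrofurantoin, ceftriaxone, cefuroxime

Daptomycin (26 mm) ≥ 25 mm ⇒ Susceptible
Ceftazidime 0.25 μg/mL: = 0.25 μg/mL ⇒ Intermediate
Nitrofurantoin 22 mm: ≤ 27 mm ⇒ Resistant
Ceftriaxone 128 μg/mL: ≥ 128 μg/mL — R
Rifampin: 24 mm is in 23–24 mm — intermediate
Cefuroxime (10 mm) ≤ 12 mm ⇒ R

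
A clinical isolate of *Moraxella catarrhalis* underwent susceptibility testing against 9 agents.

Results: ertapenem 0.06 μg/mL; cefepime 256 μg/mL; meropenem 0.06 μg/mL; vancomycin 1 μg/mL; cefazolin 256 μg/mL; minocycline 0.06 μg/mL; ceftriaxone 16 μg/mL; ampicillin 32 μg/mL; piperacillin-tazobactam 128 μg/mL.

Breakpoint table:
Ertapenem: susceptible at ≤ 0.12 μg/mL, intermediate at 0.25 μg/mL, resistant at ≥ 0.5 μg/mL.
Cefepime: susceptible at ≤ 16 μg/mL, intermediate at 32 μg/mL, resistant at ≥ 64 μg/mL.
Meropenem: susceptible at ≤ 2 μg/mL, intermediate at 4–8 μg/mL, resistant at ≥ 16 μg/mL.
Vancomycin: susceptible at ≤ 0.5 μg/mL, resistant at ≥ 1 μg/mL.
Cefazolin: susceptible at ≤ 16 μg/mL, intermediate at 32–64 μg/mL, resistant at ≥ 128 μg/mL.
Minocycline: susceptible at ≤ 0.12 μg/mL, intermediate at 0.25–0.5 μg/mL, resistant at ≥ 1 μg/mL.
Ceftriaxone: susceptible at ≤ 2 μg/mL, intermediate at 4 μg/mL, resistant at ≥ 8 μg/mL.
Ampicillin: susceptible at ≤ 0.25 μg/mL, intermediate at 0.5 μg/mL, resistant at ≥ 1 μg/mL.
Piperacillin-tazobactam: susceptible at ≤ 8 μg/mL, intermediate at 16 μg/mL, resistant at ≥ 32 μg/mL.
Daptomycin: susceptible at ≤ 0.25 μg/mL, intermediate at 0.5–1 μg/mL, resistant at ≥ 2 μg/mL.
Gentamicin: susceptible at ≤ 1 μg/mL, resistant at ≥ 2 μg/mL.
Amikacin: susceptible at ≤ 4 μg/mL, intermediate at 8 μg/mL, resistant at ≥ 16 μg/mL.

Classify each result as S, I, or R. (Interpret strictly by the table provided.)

Ertapenem 0.06 μg/mL: ≤ 0.12 μg/mL — Susceptible
Cefepime 256 μg/mL: ≥ 64 μg/mL → Resistant
Meropenem 0.06 μg/mL: ≤ 2 μg/mL ⇒ S
Vancomycin (1 μg/mL) ≥ 1 μg/mL → R
Cefazolin 256 μg/mL: ≥ 128 μg/mL — Resistant
Minocycline (0.06 μg/mL) ≤ 0.12 μg/mL → Susceptible
Ceftriaxone 16 μg/mL: ≥ 8 μg/mL — R
Ampicillin: 32 μg/mL is ≥ 1 μg/mL → Resistant
Piperacillin-tazobactam: 128 μg/mL is ≥ 32 μg/mL → resistant

S, R, S, R, R, S, R, R, R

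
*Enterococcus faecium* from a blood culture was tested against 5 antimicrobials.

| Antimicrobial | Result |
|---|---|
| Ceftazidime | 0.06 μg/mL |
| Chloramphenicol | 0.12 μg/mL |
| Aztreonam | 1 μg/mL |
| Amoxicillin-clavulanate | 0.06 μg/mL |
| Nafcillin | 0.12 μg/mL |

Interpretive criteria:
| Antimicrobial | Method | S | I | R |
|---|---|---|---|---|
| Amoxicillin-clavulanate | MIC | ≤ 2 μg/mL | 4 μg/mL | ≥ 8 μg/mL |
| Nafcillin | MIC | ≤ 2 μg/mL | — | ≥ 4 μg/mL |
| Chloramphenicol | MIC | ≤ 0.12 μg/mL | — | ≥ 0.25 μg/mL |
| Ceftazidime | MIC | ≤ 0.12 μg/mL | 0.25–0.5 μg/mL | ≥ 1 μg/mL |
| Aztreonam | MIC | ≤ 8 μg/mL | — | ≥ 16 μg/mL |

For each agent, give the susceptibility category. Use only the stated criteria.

Ceftazidime 0.06 μg/mL: ≤ 0.12 μg/mL ⇒ S
Chloramphenicol 0.12 μg/mL: ≤ 0.12 μg/mL → Susceptible
Aztreonam 1 μg/mL: ≤ 8 μg/mL → Susceptible
Amoxicillin-clavulanate: 0.06 μg/mL is ≤ 2 μg/mL — susceptible
Nafcillin (0.12 μg/mL) ≤ 2 μg/mL ⇒ S

S, S, S, S, S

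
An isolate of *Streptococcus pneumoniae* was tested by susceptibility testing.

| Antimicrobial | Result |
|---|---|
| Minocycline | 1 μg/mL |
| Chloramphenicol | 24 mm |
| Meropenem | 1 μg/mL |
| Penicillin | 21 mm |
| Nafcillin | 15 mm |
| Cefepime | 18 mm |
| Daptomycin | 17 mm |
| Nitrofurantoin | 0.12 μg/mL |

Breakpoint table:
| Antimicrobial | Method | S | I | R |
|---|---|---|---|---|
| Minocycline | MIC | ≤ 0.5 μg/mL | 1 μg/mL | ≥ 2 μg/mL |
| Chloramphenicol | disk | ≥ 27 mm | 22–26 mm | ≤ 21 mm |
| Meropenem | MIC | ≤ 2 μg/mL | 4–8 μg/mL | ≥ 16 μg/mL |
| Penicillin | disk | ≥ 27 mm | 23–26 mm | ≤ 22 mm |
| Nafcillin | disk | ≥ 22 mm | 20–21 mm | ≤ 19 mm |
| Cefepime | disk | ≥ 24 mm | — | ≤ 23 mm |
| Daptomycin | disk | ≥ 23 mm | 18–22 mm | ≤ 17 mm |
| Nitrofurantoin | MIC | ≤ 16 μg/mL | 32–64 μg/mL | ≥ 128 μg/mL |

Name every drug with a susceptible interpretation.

meropenem, nitrofurantoin

Minocycline 1 μg/mL: = 1 μg/mL — I
Chloramphenicol: 24 mm is in 22–26 mm → Intermediate
Meropenem (1 μg/mL) ≤ 2 μg/mL → Susceptible
Penicillin 21 mm: ≤ 22 mm — Resistant
Nafcillin: 15 mm is ≤ 19 mm — Resistant
Cefepime (18 mm) ≤ 23 mm → R
Daptomycin: 17 mm is ≤ 17 mm ⇒ resistant
Nitrofurantoin 0.12 μg/mL: ≤ 16 μg/mL — susceptible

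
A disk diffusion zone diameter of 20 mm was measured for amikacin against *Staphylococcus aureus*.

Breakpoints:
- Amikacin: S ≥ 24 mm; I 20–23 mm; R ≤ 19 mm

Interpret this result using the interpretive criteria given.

I

Amikacin (20 mm) in 20–23 mm — I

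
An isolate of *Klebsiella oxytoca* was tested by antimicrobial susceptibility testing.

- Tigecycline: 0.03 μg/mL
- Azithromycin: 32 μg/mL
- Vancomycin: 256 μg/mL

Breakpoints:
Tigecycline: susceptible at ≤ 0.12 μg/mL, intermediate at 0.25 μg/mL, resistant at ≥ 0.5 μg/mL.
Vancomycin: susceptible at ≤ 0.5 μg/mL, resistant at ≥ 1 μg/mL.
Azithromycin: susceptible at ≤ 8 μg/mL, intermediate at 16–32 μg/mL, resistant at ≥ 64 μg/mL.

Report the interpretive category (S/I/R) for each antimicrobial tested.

S, I, R

Tigecycline: 0.03 μg/mL is ≤ 0.12 μg/mL — S
Azithromycin (32 μg/mL) in 16–32 μg/mL ⇒ Intermediate
Vancomycin 256 μg/mL: ≥ 1 μg/mL ⇒ Resistant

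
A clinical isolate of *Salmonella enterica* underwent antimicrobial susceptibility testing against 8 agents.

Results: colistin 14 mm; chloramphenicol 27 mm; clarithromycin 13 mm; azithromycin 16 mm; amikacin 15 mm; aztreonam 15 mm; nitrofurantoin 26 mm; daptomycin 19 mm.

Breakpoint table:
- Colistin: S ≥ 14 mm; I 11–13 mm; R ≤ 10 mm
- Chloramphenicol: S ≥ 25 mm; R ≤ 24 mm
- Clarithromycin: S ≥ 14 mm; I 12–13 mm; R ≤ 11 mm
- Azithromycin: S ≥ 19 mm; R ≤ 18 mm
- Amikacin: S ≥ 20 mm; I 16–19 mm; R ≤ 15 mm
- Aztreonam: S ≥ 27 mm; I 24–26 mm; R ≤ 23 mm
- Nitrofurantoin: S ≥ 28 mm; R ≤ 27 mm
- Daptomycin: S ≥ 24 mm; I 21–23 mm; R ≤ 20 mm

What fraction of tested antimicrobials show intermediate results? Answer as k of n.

1 of 8

Colistin (14 mm) ≥ 14 mm ⇒ Susceptible
Chloramphenicol: 27 mm is ≥ 25 mm → Susceptible
Clarithromycin: 13 mm is in 12–13 mm → I
Azithromycin 16 mm: ≤ 18 mm ⇒ R
Amikacin: 15 mm is ≤ 15 mm — Resistant
Aztreonam (15 mm) ≤ 23 mm → resistant
Nitrofurantoin 26 mm: ≤ 27 mm → Resistant
Daptomycin: 19 mm is ≤ 20 mm ⇒ R
Intermediate: 1/8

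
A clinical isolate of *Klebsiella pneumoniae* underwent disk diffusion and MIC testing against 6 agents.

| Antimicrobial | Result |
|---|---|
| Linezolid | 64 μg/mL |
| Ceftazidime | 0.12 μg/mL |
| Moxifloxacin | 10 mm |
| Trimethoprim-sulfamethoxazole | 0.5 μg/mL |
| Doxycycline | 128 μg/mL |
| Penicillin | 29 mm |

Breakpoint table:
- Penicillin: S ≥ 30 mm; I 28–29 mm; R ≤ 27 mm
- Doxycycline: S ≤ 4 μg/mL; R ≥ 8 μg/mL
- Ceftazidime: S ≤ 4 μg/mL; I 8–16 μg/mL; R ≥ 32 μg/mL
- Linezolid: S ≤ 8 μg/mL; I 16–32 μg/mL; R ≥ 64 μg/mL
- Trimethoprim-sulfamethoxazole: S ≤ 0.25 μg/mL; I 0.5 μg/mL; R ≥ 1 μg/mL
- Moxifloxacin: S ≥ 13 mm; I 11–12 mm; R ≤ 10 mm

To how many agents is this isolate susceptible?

Linezolid (64 μg/mL) ≥ 64 μg/mL — Resistant
Ceftazidime (0.12 μg/mL) ≤ 4 μg/mL → S
Moxifloxacin 10 mm: ≤ 10 mm — Resistant
Trimethoprim-sulfamethoxazole (0.5 μg/mL) = 0.5 μg/mL — I
Doxycycline: 128 μg/mL is ≥ 8 μg/mL — resistant
Penicillin (29 mm) in 28–29 mm → Intermediate
Susceptible: 1

1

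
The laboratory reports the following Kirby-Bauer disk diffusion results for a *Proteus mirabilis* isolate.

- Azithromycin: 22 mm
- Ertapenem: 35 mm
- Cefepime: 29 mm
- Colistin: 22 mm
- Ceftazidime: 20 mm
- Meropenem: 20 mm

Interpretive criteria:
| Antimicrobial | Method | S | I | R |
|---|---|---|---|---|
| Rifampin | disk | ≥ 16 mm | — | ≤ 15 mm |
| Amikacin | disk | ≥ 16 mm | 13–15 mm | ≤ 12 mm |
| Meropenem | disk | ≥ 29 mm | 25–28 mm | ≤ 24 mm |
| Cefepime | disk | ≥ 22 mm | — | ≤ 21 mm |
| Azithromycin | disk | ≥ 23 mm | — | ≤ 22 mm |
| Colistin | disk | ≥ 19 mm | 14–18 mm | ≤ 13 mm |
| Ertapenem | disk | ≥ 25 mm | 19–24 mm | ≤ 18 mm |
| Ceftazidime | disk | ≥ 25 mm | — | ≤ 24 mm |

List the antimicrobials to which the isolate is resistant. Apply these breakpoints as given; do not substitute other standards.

Azithromycin: 22 mm is ≤ 22 mm → resistant
Ertapenem 35 mm: ≥ 25 mm → Susceptible
Cefepime: 29 mm is ≥ 22 mm — Susceptible
Colistin (22 mm) ≥ 19 mm → S
Ceftazidime (20 mm) ≤ 24 mm ⇒ resistant
Meropenem (20 mm) ≤ 24 mm ⇒ R

azithromycin, ceftazidime, meropenem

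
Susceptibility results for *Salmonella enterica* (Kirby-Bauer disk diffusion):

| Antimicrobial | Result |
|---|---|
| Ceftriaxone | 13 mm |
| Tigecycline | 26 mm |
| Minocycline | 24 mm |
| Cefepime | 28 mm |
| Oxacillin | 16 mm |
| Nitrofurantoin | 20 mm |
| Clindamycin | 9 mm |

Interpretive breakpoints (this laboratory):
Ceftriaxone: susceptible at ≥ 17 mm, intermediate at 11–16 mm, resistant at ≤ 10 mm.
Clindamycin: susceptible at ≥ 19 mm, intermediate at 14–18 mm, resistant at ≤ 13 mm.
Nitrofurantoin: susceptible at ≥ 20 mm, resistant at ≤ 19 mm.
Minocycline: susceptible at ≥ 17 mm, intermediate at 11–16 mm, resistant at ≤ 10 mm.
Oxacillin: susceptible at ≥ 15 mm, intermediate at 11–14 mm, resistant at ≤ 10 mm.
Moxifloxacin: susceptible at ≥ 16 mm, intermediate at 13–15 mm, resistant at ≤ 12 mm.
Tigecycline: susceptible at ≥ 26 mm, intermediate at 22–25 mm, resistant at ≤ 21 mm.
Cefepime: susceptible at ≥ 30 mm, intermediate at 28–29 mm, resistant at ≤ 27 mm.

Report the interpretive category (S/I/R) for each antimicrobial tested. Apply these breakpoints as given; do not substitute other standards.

I, S, S, I, S, S, R

Ceftriaxone (13 mm) in 11–16 mm → Intermediate
Tigecycline (26 mm) ≥ 26 mm — Susceptible
Minocycline (24 mm) ≥ 17 mm ⇒ susceptible
Cefepime (28 mm) in 28–29 mm ⇒ Intermediate
Oxacillin: 16 mm is ≥ 15 mm — susceptible
Nitrofurantoin (20 mm) ≥ 20 mm — S
Clindamycin: 9 mm is ≤ 13 mm ⇒ resistant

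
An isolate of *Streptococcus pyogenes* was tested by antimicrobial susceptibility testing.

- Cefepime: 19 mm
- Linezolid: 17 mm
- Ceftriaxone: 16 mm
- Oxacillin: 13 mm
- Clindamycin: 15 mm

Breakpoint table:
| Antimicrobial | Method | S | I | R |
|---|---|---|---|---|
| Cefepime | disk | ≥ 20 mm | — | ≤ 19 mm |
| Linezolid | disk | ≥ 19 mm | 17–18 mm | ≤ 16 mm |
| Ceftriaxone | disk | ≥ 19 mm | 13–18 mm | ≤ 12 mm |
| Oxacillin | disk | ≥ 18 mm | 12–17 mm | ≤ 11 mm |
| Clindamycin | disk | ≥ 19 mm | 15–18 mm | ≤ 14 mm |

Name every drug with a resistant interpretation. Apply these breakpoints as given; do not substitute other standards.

Cefepime (19 mm) ≤ 19 mm — R
Linezolid: 17 mm is in 17–18 mm ⇒ intermediate
Ceftriaxone 16 mm: in 13–18 mm ⇒ I
Oxacillin 13 mm: in 12–17 mm ⇒ I
Clindamycin: 15 mm is in 15–18 mm → I

cefepime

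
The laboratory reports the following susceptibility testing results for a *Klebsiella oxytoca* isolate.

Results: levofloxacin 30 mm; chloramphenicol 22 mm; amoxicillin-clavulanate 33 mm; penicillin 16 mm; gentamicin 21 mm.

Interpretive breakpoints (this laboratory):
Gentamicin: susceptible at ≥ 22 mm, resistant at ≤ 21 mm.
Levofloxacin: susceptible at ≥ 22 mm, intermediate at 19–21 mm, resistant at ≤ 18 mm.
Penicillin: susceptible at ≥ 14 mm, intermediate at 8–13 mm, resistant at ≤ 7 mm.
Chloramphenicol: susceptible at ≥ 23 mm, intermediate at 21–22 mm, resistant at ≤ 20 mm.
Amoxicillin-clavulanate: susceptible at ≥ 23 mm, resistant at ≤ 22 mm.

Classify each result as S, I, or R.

S, I, S, S, R

Levofloxacin: 30 mm is ≥ 22 mm ⇒ Susceptible
Chloramphenicol 22 mm: in 21–22 mm — Intermediate
Amoxicillin-clavulanate (33 mm) ≥ 23 mm ⇒ Susceptible
Penicillin (16 mm) ≥ 14 mm ⇒ susceptible
Gentamicin 21 mm: ≤ 21 mm ⇒ R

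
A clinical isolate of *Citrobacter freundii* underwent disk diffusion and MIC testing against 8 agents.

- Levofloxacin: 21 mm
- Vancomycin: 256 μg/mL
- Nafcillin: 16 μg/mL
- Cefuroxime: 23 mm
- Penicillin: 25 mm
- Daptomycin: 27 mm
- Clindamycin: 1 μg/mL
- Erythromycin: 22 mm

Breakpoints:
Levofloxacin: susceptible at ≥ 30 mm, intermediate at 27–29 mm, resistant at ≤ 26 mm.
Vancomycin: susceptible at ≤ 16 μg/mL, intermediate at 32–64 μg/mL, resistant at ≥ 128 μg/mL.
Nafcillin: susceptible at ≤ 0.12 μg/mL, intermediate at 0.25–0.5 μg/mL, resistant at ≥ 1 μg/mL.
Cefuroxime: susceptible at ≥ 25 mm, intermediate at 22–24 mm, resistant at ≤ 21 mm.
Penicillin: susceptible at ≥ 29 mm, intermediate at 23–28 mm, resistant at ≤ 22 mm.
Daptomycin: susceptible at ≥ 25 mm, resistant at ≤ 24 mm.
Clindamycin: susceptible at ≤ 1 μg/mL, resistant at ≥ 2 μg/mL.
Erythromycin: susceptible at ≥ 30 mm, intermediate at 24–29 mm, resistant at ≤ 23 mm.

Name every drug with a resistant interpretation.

levofloxacin, vancomycin, nafcillin, erythromycin

Levofloxacin: 21 mm is ≤ 26 mm — resistant
Vancomycin (256 μg/mL) ≥ 128 μg/mL → R
Nafcillin: 16 μg/mL is ≥ 1 μg/mL → resistant
Cefuroxime (23 mm) in 22–24 mm ⇒ I
Penicillin 25 mm: in 23–28 mm ⇒ I
Daptomycin 27 mm: ≥ 25 mm ⇒ susceptible
Clindamycin 1 μg/mL: ≤ 1 μg/mL → S
Erythromycin: 22 mm is ≤ 23 mm ⇒ resistant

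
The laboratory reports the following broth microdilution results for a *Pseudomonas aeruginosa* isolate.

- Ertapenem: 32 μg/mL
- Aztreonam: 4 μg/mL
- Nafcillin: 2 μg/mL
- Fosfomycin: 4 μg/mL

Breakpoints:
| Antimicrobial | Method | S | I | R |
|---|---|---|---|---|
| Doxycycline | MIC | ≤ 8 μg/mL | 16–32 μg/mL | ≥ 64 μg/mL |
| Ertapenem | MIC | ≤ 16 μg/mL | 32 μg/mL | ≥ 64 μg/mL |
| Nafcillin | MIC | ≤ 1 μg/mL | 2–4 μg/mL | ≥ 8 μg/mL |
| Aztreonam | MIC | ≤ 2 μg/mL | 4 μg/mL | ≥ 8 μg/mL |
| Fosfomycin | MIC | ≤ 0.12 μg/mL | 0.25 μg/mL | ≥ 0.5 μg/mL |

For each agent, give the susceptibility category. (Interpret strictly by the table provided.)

I, I, I, R

Ertapenem 32 μg/mL: = 32 μg/mL — Intermediate
Aztreonam: 4 μg/mL is = 4 μg/mL — Intermediate
Nafcillin: 2 μg/mL is in 2–4 μg/mL → intermediate
Fosfomycin: 4 μg/mL is ≥ 0.5 μg/mL — Resistant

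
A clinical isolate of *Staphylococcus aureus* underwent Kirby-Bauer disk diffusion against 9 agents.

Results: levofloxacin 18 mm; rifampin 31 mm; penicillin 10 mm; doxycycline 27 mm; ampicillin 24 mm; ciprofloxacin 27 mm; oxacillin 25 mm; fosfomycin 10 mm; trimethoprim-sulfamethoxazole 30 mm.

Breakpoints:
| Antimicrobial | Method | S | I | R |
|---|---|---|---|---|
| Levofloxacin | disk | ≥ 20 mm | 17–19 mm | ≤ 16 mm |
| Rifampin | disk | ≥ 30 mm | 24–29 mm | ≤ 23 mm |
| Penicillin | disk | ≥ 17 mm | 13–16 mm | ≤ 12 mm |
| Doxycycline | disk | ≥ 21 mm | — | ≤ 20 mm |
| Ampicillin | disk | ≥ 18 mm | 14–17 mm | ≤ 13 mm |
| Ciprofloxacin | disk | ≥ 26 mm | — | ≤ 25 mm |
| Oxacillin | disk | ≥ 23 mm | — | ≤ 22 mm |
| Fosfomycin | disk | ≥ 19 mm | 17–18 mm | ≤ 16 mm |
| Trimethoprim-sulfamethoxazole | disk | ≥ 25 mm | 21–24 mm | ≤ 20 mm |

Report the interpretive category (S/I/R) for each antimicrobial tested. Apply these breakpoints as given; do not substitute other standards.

I, S, R, S, S, S, S, R, S

Levofloxacin: 18 mm is in 17–19 mm → intermediate
Rifampin (31 mm) ≥ 30 mm → Susceptible
Penicillin (10 mm) ≤ 12 mm ⇒ R
Doxycycline: 27 mm is ≥ 21 mm — Susceptible
Ampicillin (24 mm) ≥ 18 mm — Susceptible
Ciprofloxacin: 27 mm is ≥ 26 mm — S
Oxacillin (25 mm) ≥ 23 mm — susceptible
Fosfomycin 10 mm: ≤ 16 mm — Resistant
Trimethoprim-sulfamethoxazole 30 mm: ≥ 25 mm ⇒ Susceptible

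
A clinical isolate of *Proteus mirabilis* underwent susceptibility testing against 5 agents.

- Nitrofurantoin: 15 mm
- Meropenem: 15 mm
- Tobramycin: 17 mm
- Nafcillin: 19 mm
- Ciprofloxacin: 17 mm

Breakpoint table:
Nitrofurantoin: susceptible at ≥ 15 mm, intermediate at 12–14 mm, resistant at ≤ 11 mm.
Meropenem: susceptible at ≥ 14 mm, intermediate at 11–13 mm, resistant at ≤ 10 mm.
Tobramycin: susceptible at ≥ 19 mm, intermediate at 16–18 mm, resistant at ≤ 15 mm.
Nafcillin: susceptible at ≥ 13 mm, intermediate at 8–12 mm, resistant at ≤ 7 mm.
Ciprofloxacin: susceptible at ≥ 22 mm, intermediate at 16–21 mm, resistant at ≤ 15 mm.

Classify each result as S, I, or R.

S, S, I, S, I

Nitrofurantoin 15 mm: ≥ 15 mm — susceptible
Meropenem: 15 mm is ≥ 14 mm ⇒ susceptible
Tobramycin (17 mm) in 16–18 mm → intermediate
Nafcillin: 19 mm is ≥ 13 mm — susceptible
Ciprofloxacin: 17 mm is in 16–21 mm → I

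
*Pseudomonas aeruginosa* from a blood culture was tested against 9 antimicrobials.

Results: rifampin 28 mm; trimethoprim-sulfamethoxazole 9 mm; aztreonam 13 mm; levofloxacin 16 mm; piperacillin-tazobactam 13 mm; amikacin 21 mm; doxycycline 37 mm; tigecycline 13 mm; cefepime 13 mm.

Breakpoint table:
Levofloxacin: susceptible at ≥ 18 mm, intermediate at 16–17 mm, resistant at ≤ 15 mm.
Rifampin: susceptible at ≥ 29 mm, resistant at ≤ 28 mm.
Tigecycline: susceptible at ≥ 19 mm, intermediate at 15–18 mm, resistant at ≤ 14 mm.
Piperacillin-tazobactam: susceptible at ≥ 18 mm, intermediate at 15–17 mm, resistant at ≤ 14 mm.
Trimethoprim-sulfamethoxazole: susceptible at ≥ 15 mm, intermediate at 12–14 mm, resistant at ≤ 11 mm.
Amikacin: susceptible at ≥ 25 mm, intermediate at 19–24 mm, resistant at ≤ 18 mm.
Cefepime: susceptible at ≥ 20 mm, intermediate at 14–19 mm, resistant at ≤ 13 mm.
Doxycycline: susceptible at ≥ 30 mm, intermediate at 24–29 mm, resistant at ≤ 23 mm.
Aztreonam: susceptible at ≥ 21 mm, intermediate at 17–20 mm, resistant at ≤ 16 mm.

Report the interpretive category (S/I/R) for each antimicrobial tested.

R, R, R, I, R, I, S, R, R

Rifampin (28 mm) ≤ 28 mm — resistant
Trimethoprim-sulfamethoxazole 9 mm: ≤ 11 mm → R
Aztreonam (13 mm) ≤ 16 mm — resistant
Levofloxacin 16 mm: in 16–17 mm — I
Piperacillin-tazobactam: 13 mm is ≤ 14 mm ⇒ R
Amikacin (21 mm) in 19–24 mm → I
Doxycycline 37 mm: ≥ 30 mm ⇒ susceptible
Tigecycline (13 mm) ≤ 14 mm — R
Cefepime: 13 mm is ≤ 13 mm ⇒ Resistant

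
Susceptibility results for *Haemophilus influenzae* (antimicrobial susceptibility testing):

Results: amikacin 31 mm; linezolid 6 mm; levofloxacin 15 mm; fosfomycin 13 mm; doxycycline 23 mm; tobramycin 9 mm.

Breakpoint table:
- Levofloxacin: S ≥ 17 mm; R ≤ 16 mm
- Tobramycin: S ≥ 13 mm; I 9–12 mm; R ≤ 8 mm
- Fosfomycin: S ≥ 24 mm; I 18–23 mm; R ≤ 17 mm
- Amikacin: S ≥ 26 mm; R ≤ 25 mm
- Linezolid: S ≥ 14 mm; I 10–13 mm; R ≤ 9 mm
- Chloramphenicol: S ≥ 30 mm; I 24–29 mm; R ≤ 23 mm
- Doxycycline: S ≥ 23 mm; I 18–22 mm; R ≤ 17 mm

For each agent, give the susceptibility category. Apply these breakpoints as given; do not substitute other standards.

Amikacin 31 mm: ≥ 26 mm → S
Linezolid 6 mm: ≤ 9 mm — Resistant
Levofloxacin 15 mm: ≤ 16 mm → R
Fosfomycin: 13 mm is ≤ 17 mm — resistant
Doxycycline (23 mm) ≥ 23 mm — susceptible
Tobramycin: 9 mm is in 9–12 mm → I

S, R, R, R, S, I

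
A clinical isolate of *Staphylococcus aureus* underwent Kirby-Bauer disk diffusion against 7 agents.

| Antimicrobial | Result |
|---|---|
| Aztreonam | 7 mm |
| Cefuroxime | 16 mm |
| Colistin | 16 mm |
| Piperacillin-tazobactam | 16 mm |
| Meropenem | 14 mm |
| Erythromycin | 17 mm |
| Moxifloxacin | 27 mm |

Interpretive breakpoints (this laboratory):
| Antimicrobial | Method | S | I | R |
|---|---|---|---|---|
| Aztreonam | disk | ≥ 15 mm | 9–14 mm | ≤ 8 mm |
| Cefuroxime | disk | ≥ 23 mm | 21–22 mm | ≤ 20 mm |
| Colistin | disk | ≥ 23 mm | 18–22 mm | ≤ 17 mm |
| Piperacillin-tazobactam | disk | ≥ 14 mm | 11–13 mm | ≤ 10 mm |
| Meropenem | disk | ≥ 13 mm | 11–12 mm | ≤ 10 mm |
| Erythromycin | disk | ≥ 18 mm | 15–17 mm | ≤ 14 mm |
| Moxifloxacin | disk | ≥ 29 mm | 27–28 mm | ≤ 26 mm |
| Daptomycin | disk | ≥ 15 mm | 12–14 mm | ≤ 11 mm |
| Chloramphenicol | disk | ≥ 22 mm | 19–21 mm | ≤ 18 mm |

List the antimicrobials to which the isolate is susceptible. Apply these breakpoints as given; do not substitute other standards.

Aztreonam 7 mm: ≤ 8 mm → R
Cefuroxime 16 mm: ≤ 20 mm → resistant
Colistin: 16 mm is ≤ 17 mm → Resistant
Piperacillin-tazobactam: 16 mm is ≥ 14 mm ⇒ S
Meropenem 14 mm: ≥ 13 mm → S
Erythromycin (17 mm) in 15–17 mm → intermediate
Moxifloxacin: 27 mm is in 27–28 mm — intermediate

piperacillin-tazobactam, meropenem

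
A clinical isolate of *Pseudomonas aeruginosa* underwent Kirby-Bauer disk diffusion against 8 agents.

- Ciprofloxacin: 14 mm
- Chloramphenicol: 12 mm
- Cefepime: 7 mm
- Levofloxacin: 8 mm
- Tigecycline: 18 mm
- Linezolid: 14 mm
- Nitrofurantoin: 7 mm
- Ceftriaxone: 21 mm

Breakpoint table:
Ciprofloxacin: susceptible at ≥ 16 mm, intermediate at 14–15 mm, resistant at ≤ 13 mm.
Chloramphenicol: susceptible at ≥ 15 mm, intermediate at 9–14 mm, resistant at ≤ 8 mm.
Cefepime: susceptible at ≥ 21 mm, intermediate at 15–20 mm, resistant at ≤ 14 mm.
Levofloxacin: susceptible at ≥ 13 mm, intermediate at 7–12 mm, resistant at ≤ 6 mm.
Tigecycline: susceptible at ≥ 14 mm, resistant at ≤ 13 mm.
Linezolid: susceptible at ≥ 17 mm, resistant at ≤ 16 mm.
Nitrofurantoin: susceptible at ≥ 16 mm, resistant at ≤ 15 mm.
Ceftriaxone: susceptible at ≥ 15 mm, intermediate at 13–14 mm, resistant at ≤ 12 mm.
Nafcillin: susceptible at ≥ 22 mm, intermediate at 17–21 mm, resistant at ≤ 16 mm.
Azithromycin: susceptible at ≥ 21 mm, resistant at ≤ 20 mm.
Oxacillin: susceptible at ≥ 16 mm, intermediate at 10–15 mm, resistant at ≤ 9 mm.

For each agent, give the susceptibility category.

Ciprofloxacin 14 mm: in 14–15 mm → Intermediate
Chloramphenicol 12 mm: in 9–14 mm ⇒ I
Cefepime (7 mm) ≤ 14 mm → Resistant
Levofloxacin 8 mm: in 7–12 mm ⇒ Intermediate
Tigecycline (18 mm) ≥ 14 mm ⇒ Susceptible
Linezolid (14 mm) ≤ 16 mm ⇒ Resistant
Nitrofurantoin 7 mm: ≤ 15 mm → resistant
Ceftriaxone (21 mm) ≥ 15 mm — S

I, I, R, I, S, R, R, S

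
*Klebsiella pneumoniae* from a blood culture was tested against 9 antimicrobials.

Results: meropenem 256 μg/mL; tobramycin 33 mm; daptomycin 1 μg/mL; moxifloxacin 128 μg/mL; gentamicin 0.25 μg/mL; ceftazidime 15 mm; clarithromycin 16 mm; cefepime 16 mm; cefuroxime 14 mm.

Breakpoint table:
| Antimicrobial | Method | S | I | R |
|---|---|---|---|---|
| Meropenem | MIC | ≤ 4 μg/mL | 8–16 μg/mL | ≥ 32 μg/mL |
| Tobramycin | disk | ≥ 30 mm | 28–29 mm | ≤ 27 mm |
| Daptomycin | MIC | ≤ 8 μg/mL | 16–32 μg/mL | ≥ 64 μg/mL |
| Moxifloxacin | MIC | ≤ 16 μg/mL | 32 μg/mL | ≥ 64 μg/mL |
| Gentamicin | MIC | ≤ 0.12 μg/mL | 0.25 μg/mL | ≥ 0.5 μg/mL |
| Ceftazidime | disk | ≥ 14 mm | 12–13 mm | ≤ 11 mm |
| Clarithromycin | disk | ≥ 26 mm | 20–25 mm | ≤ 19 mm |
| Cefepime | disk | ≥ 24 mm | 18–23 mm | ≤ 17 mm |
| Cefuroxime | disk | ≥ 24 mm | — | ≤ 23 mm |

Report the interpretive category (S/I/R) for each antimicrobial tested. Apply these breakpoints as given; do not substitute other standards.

Meropenem 256 μg/mL: ≥ 32 μg/mL — Resistant
Tobramycin (33 mm) ≥ 30 mm → susceptible
Daptomycin 1 μg/mL: ≤ 8 μg/mL ⇒ susceptible
Moxifloxacin: 128 μg/mL is ≥ 64 μg/mL → resistant
Gentamicin (0.25 μg/mL) = 0.25 μg/mL ⇒ intermediate
Ceftazidime 15 mm: ≥ 14 mm — susceptible
Clarithromycin (16 mm) ≤ 19 mm — R
Cefepime (16 mm) ≤ 17 mm — resistant
Cefuroxime 14 mm: ≤ 23 mm → R

R, S, S, R, I, S, R, R, R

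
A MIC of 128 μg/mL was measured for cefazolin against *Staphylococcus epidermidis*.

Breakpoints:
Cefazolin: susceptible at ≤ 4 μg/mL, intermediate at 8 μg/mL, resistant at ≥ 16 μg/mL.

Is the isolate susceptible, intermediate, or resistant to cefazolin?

R

Cefazolin: 128 μg/mL is ≥ 16 μg/mL — R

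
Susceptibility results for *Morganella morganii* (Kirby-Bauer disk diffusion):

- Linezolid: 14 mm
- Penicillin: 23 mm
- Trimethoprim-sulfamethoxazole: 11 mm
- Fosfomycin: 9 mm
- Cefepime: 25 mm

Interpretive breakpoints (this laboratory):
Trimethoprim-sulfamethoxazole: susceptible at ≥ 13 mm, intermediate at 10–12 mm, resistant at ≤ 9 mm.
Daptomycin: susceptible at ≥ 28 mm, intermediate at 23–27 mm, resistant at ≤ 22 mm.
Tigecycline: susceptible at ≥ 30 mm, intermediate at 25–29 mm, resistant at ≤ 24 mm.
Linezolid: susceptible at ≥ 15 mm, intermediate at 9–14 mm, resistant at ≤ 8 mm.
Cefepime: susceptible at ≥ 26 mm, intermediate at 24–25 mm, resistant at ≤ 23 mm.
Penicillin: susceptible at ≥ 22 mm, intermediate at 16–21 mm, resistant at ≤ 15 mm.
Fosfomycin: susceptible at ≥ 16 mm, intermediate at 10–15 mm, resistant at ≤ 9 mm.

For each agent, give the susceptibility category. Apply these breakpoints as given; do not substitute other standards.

I, S, I, R, I

Linezolid 14 mm: in 9–14 mm ⇒ I
Penicillin: 23 mm is ≥ 22 mm — S
Trimethoprim-sulfamethoxazole 11 mm: in 10–12 mm ⇒ Intermediate
Fosfomycin 9 mm: ≤ 9 mm ⇒ resistant
Cefepime: 25 mm is in 24–25 mm ⇒ I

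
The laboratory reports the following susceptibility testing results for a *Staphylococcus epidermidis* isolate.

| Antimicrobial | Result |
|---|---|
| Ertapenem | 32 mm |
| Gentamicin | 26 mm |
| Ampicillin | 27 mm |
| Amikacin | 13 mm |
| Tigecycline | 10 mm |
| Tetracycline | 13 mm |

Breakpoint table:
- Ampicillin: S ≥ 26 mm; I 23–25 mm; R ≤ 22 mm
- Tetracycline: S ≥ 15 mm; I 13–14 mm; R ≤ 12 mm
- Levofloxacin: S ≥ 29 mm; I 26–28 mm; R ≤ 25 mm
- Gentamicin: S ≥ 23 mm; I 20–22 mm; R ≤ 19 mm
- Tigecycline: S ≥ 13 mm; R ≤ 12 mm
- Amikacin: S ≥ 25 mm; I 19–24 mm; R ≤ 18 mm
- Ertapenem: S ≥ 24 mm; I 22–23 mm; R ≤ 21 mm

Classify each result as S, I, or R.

S, S, S, R, R, I

Ertapenem (32 mm) ≥ 24 mm ⇒ susceptible
Gentamicin: 26 mm is ≥ 23 mm ⇒ Susceptible
Ampicillin 27 mm: ≥ 26 mm — susceptible
Amikacin: 13 mm is ≤ 18 mm — resistant
Tigecycline: 10 mm is ≤ 12 mm → R
Tetracycline 13 mm: in 13–14 mm ⇒ I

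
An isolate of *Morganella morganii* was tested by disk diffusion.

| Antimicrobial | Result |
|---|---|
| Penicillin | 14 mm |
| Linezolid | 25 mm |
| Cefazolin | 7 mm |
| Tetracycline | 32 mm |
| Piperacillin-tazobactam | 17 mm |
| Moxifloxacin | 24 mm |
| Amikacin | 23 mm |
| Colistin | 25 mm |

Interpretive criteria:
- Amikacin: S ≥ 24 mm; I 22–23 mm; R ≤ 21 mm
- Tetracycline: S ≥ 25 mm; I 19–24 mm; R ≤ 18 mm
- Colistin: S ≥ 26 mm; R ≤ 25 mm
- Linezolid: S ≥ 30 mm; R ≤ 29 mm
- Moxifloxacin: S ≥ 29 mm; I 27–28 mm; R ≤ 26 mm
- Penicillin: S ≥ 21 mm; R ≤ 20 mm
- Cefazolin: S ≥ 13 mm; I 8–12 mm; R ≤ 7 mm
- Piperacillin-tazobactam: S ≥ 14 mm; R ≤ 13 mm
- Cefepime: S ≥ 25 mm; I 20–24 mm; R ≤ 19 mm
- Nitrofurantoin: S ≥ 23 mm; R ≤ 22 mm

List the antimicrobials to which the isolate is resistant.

Penicillin: 14 mm is ≤ 20 mm ⇒ R
Linezolid (25 mm) ≤ 29 mm ⇒ R
Cefazolin (7 mm) ≤ 7 mm — resistant
Tetracycline 32 mm: ≥ 25 mm — susceptible
Piperacillin-tazobactam: 17 mm is ≥ 14 mm → S
Moxifloxacin: 24 mm is ≤ 26 mm → resistant
Amikacin 23 mm: in 22–23 mm ⇒ I
Colistin (25 mm) ≤ 25 mm — R

penicillin, linezolid, cefazolin, moxifloxacin, colistin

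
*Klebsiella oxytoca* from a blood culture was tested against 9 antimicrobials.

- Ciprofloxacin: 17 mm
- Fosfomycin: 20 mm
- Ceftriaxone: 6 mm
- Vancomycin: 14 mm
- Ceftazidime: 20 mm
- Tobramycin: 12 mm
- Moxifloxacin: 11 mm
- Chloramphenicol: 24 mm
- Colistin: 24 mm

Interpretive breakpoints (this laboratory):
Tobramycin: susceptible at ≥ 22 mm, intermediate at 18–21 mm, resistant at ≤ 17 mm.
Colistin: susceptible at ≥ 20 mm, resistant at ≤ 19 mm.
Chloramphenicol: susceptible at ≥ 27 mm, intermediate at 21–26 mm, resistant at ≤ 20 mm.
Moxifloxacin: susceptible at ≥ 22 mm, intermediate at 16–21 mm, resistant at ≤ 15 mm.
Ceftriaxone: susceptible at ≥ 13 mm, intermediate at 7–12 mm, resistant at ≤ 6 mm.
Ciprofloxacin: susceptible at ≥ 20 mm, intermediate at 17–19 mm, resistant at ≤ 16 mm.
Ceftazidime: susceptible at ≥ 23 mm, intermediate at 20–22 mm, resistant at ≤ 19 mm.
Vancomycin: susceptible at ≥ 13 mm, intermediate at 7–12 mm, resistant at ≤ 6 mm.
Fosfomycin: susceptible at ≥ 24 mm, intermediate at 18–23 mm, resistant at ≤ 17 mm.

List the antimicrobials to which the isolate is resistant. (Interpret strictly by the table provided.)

ceftriaxone, tobramycin, moxifloxacin

Ciprofloxacin (17 mm) in 17–19 mm ⇒ intermediate
Fosfomycin (20 mm) in 18–23 mm ⇒ Intermediate
Ceftriaxone 6 mm: ≤ 6 mm → R
Vancomycin (14 mm) ≥ 13 mm → S
Ceftazidime 20 mm: in 20–22 mm → intermediate
Tobramycin (12 mm) ≤ 17 mm → R
Moxifloxacin: 11 mm is ≤ 15 mm ⇒ Resistant
Chloramphenicol 24 mm: in 21–26 mm — I
Colistin (24 mm) ≥ 20 mm ⇒ Susceptible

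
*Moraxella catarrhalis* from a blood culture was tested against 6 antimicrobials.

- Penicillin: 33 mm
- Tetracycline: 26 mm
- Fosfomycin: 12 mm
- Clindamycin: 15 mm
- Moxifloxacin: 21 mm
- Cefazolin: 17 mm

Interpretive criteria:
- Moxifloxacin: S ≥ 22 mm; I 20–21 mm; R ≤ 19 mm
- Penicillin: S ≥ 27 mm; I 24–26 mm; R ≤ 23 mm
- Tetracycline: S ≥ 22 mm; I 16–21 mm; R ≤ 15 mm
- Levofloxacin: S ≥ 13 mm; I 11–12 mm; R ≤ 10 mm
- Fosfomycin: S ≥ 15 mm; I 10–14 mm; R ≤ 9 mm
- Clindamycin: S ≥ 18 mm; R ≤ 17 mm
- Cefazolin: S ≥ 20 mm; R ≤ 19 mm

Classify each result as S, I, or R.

S, S, I, R, I, R

Penicillin (33 mm) ≥ 27 mm → S
Tetracycline 26 mm: ≥ 22 mm ⇒ Susceptible
Fosfomycin 12 mm: in 10–14 mm → Intermediate
Clindamycin (15 mm) ≤ 17 mm — Resistant
Moxifloxacin 21 mm: in 20–21 mm — intermediate
Cefazolin 17 mm: ≤ 19 mm ⇒ R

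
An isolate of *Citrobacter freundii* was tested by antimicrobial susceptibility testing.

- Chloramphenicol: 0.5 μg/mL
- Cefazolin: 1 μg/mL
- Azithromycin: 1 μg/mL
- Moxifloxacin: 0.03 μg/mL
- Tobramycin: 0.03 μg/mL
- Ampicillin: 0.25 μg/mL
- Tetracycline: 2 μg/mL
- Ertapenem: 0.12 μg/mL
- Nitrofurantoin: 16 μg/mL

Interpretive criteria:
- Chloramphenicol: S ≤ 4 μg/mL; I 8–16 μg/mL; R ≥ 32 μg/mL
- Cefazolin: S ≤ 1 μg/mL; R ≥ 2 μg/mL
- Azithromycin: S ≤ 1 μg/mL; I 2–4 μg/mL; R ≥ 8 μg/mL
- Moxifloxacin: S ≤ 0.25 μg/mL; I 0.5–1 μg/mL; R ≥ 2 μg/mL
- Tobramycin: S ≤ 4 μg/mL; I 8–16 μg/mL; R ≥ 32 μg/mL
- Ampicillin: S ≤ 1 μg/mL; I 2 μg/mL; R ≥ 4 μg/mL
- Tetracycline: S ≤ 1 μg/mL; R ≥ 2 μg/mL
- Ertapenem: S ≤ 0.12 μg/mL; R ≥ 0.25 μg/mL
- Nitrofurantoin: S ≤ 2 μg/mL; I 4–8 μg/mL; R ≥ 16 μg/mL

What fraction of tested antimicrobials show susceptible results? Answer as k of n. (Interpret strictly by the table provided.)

7 of 9

Chloramphenicol 0.5 μg/mL: ≤ 4 μg/mL — susceptible
Cefazolin (1 μg/mL) ≤ 1 μg/mL ⇒ susceptible
Azithromycin 1 μg/mL: ≤ 1 μg/mL — susceptible
Moxifloxacin: 0.03 μg/mL is ≤ 0.25 μg/mL — susceptible
Tobramycin (0.03 μg/mL) ≤ 4 μg/mL — S
Ampicillin: 0.25 μg/mL is ≤ 1 μg/mL — Susceptible
Tetracycline: 2 μg/mL is ≥ 2 μg/mL — resistant
Ertapenem 0.12 μg/mL: ≤ 0.12 μg/mL → Susceptible
Nitrofurantoin 16 μg/mL: ≥ 16 μg/mL → resistant
Susceptible: 7/9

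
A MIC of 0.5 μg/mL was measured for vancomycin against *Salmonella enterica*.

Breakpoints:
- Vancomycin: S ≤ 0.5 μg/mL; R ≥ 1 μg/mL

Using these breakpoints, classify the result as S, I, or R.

S

Vancomycin: 0.5 μg/mL is ≤ 0.5 μg/mL — Susceptible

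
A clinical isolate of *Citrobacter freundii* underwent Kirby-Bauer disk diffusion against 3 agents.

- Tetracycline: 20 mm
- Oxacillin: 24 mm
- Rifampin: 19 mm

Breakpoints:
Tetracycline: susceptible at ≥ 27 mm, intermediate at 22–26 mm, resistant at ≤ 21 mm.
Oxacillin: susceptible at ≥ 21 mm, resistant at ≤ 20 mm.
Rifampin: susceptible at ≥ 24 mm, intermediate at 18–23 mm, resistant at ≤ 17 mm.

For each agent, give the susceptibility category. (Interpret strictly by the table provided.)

Tetracycline 20 mm: ≤ 21 mm → R
Oxacillin 24 mm: ≥ 21 mm → Susceptible
Rifampin 19 mm: in 18–23 mm → intermediate

R, S, I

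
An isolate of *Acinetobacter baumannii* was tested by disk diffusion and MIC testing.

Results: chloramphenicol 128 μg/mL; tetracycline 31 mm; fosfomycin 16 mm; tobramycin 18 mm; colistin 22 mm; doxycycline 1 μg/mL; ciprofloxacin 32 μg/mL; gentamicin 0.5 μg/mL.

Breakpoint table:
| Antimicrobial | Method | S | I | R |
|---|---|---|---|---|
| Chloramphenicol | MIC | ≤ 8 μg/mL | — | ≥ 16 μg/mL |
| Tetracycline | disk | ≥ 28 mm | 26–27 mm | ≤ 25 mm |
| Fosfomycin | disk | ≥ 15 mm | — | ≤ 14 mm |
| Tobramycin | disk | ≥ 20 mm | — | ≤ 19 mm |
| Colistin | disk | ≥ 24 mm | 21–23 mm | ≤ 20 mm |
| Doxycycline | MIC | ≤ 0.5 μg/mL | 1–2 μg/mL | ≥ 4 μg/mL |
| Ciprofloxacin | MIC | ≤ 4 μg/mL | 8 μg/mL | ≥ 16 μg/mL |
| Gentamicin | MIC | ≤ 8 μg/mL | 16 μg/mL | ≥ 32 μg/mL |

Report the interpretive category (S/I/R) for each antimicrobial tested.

R, S, S, R, I, I, R, S

Chloramphenicol 128 μg/mL: ≥ 16 μg/mL — R
Tetracycline (31 mm) ≥ 28 mm → S
Fosfomycin (16 mm) ≥ 15 mm → S
Tobramycin 18 mm: ≤ 19 mm → Resistant
Colistin 22 mm: in 21–23 mm ⇒ Intermediate
Doxycycline 1 μg/mL: in 1–2 μg/mL → intermediate
Ciprofloxacin (32 μg/mL) ≥ 16 μg/mL ⇒ Resistant
Gentamicin: 0.5 μg/mL is ≤ 8 μg/mL → Susceptible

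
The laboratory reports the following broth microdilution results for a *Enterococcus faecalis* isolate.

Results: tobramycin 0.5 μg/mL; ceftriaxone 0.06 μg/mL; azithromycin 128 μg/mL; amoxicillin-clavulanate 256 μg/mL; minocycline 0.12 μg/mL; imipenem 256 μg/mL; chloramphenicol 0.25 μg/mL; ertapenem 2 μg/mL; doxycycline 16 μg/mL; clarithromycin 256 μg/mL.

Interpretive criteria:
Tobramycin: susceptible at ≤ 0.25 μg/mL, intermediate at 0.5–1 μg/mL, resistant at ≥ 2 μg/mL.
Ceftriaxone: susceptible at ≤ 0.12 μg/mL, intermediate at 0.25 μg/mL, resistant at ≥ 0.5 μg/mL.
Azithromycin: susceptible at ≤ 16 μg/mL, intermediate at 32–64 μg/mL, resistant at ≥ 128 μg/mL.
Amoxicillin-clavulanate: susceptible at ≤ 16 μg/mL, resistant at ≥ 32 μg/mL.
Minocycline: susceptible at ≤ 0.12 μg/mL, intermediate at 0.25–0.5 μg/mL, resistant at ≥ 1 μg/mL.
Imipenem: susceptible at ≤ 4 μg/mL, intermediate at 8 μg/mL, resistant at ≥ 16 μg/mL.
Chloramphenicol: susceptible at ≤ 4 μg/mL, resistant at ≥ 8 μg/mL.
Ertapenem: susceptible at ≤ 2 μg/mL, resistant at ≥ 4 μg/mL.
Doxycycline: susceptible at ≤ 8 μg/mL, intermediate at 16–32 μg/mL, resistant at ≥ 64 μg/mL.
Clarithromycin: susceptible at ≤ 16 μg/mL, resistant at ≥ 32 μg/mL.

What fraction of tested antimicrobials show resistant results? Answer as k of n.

Tobramycin: 0.5 μg/mL is in 0.5–1 μg/mL → Intermediate
Ceftriaxone 0.06 μg/mL: ≤ 0.12 μg/mL — S
Azithromycin: 128 μg/mL is ≥ 128 μg/mL — resistant
Amoxicillin-clavulanate: 256 μg/mL is ≥ 32 μg/mL — R
Minocycline: 0.12 μg/mL is ≤ 0.12 μg/mL — S
Imipenem 256 μg/mL: ≥ 16 μg/mL ⇒ resistant
Chloramphenicol (0.25 μg/mL) ≤ 4 μg/mL — S
Ertapenem (2 μg/mL) ≤ 2 μg/mL ⇒ susceptible
Doxycycline (16 μg/mL) in 16–32 μg/mL — I
Clarithromycin 256 μg/mL: ≥ 32 μg/mL — Resistant
Resistant: 4/10

4 of 10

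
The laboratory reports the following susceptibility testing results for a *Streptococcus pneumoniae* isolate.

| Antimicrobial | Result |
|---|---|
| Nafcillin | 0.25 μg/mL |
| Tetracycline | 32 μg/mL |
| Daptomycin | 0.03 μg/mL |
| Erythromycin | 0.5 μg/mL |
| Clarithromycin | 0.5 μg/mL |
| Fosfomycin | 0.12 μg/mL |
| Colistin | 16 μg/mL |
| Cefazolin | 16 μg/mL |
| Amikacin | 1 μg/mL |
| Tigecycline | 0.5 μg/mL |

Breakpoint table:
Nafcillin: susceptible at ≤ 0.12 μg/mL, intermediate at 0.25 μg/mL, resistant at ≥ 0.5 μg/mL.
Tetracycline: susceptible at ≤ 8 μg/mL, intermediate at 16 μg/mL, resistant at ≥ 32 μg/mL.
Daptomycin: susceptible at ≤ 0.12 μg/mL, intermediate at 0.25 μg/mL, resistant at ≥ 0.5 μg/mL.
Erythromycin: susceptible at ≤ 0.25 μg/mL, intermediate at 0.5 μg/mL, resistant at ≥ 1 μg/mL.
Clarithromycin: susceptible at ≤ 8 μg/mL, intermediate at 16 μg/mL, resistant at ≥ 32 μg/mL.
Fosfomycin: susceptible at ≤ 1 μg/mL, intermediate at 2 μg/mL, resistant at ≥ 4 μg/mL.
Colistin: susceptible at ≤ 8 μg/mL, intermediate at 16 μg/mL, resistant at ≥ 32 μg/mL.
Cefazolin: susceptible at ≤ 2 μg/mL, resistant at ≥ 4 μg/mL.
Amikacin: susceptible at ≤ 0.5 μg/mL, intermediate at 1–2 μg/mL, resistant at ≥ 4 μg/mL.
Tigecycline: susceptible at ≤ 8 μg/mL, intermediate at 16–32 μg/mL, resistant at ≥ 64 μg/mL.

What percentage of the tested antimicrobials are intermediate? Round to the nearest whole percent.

Nafcillin 0.25 μg/mL: = 0.25 μg/mL → I
Tetracycline 32 μg/mL: ≥ 32 μg/mL ⇒ resistant
Daptomycin: 0.03 μg/mL is ≤ 0.12 μg/mL ⇒ susceptible
Erythromycin: 0.5 μg/mL is = 0.5 μg/mL → Intermediate
Clarithromycin (0.5 μg/mL) ≤ 8 μg/mL ⇒ S
Fosfomycin: 0.12 μg/mL is ≤ 1 μg/mL ⇒ susceptible
Colistin (16 μg/mL) = 16 μg/mL — Intermediate
Cefazolin (16 μg/mL) ≥ 4 μg/mL ⇒ resistant
Amikacin 1 μg/mL: in 1–2 μg/mL → I
Tigecycline: 0.5 μg/mL is ≤ 8 μg/mL → susceptible
Intermediate: 4/10

40%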